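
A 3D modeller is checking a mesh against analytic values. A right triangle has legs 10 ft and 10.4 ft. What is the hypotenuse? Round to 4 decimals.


Shape: right triangle
Legs a = 10 ft, b = 10.4 ft
Formula: c = sqrt(a^2 + b^2)
a^2 = 100, b^2 = 108.16
a^2 + b^2 = 208.16
c = sqrt(208.16)
c = 14.4278
14.4278 ft


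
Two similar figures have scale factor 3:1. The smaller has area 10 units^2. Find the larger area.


Linear scale factor k = 3
Original area = 10 units^2
Rule: under a linear scaling by k, areas scale by k^2.
k^2 = 3^2 = 9
New area = 10 * 9
New area = 90
90 units^2


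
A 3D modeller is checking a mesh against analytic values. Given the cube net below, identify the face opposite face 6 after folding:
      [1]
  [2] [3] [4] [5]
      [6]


Net: cross layout. Take square 3 as the base (bottom).
Fold the four squares in the horizontal row up around 3: 2 -> left, 4 -> right, 5 wraps to the top.
Fold 1 and 6 up from 3: 1 -> back, 6 -> front.
Opposite pairs are therefore: (1, 6), (2, 4), (3, 5).
Face 6 is opposite face 1.
face 1


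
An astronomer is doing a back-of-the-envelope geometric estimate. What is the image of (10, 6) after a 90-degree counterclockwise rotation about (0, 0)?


Transformation: rotation about the origin
Original point: (10, 6)
Rule for 90 deg counterclockwise: (x, y) -> (-y, x)
Apply: (10, 6) -> (-6, 10)
(-6, 10)


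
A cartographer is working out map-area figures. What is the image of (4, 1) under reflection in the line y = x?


Transformation: reflection
Original point: (4, 1)
Rule for reflection over y = x: (x, y) -> (y, x)
Apply: (4, 1) -> (1, 4)
(1, 4)


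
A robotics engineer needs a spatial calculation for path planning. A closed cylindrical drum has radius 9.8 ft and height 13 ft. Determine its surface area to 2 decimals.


Shape: closed cylinder
Radius r = 9.8 ft, Height h = 13 ft
Formula: SA = 2*pi*r^2 + 2*pi*r*h = 2*pi*r*(r + h)
r + h = 22.8
2 * r * (r + h) = 2 * 9.8 * 22.8 = 446.88
SA = 446.88 * pi
SA = 1403.91
1403.91 ft^2


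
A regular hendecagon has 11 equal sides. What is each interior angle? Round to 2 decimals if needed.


Shape: regular hendecagon (11 sides)
Formula: interior angle = (n - 2) * 180 / n
(n - 2) = 9
(n - 2) * 180 = 1620
angle = 1620 / 11
angle = 147.27
147.27 degrees


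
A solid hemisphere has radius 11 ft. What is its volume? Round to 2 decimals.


Shape: hemisphere (half of a sphere)
Radius r = 11 ft
Formula: V = (1/2) * (4/3) * pi * r^3 = (2/3) * pi * r^3
r^3 = 1331
(2/3) * 1331 = 887.333333
V = 887.333333 * pi
V = 2787.64
2787.64 ft^3


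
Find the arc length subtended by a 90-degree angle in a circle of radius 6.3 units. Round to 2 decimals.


Shape: circular arc
Radius r = 6.3 units, Angle = 90 degrees
Formula: L = (angle/360) * 2 * pi * r
2 * pi * r = 12.6 * pi
L = (90/360) * 12.6 * pi
L = 3.15 * pi
L = 9.9
9.9 units


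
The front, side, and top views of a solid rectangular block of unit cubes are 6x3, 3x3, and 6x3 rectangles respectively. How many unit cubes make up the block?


Orthographic views of a solid rectangular block:
Front view 6 x 3 -> length = 6, height = 3
Side view 3 x 3 -> width = 3, height = 3 (consistent)
Top view 6 x 3 -> confirms length = 6, width = 3
The block is 6 x 3 x 3.
Total unit cubes = 6 * 3 * 3 = 54
54 unit cubes


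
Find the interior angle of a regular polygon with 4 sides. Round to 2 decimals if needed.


Shape: regular square (4 sides)
Formula: interior angle = (n - 2) * 180 / n
(n - 2) = 2
(n - 2) * 180 = 360
angle = 360 / 4
angle = 90
90 degrees


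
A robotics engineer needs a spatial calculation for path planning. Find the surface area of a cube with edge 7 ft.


Shape: cube
Side s = 7 ft
A cube has 6 square faces.
Formula: SA = 6 * s^2
s^2 = 49
SA = 6 * 49
SA = 294
294 ft^2


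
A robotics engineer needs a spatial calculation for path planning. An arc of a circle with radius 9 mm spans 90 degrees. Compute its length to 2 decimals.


Shape: circular arc
Radius r = 9 mm, Angle = 90 degrees
Formula: L = (angle/360) * 2 * pi * r
2 * pi * r = 18 * pi
L = (90/360) * 18 * pi
L = 4.5 * pi
L = 14.14
14.14 mm


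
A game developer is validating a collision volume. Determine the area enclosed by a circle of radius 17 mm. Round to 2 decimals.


Shape: circle
Radius r = 17 mm
Formula: A = pi * r^2
r^2 = 17^2 = 289
A = pi * 289
A = 907.92
907.92 mm^2


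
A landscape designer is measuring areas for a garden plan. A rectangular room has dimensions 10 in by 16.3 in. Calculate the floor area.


Shape: rectangle
Length l = 10 in, Width w = 16.3 in
Formula: A = l * w
A = 10 * 16.3
A = 163
163 in^2


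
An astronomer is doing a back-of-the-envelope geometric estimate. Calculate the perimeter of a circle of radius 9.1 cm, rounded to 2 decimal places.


Shape: circle
Radius r = 9.1 cm
Formula: C = 2 * pi * r
C = 2 * pi * 9.1
C = 18.2 * pi
C = 57.18
57.18 cm


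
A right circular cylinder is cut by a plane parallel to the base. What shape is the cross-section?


Solid: right circular cylinder
Cutting plane: parallel to the base
Visualize the intersection of the plane with the solid's surface.
The boundary of the cut region is a circle.
circle


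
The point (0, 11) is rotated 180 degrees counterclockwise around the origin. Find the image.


Transformation: rotation about the origin
Original point: (0, 11)
Rule for 180 deg: (x, y) -> (-x, -y)
Apply: (0, 11) -> (0, -11)
(0, -11)


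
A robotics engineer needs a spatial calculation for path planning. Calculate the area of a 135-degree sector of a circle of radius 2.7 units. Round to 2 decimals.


Shape: circular sector
Radius r = 2.7 units, Angle = 135 degrees
Formula: A = (angle/360) * pi * r^2
r^2 = 7.29
Fraction of circle = 135/360
A = (135/360) * pi * 7.29
A = 2.73375 * pi
A = 8.59
8.59 units^2


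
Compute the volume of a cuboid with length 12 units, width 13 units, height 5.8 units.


Shape: rectangular prism
l = 12 units, w = 13 units, h = 5.8 units
Formula: V = l * w * h
V = 12 * 13 * 5.8
V = 156 * 5.8
V = 904.8
904.8 units^3


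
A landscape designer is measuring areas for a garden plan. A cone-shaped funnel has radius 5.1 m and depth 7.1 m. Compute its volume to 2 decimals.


Shape: cone
Radius r = 5.1 m, Height h = 7.1 m
Formula: V = (1/3) * pi * r^2 * h
r^2 = 26.01
pi * r^2 * h = pi * 26.01 * 7.1 = 184.671 * pi
V = 184.671 * pi / 3
V = 193.39
193.39 m^3


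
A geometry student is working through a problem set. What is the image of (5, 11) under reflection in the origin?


Transformation: reflection
Original point: (5, 11)
Rule for reflection through the origin: (x, y) -> (-x, -y)
Apply: (5, 11) -> (-5, -11)
(-5, -11)


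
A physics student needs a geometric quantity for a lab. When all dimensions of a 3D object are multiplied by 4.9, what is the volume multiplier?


Linear scale factor k = 4.9
Rule: under a linear scaling by k, volumes scale by k^3.
k^3 = 4.9 * 4.9 * 4.9
k^3 = 24.01 * 4.9
k^3 = 117.649
Volume scales by a factor of 117.649.
117.649 (dimensionless)


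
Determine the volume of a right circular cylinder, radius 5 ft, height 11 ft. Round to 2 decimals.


Shape: cylinder
Radius r = 5 ft, Height h = 11 ft
Formula: V = pi * r^2 * h
r^2 = 25
V = pi * 25 * 11
V = 275 * pi
V = 863.94
863.94 ft^3


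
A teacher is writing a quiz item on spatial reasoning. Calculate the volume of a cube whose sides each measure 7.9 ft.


Shape: cube
Side s = 7.9 ft
Formula: V = s^3
V = 7.9 * 7.9 * 7.9
V = 62.41 * 7.9
V = 493.039
493.039 ft^3


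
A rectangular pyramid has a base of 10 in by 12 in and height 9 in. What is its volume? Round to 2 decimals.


Shape: rectangular pyramid
Base: 10 in x 12 in, Height h = 9 in
Formula: V = (1/3) * base_area * h
base_area = 10 * 12 = 120
base_area * h = 120 * 9 = 1080
V = 1080 / 3
V = 360
360 in^3


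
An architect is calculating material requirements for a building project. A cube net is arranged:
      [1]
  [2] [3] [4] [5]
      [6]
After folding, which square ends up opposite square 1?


Net: cross layout. Take square 3 as the base (bottom).
Fold the four squares in the horizontal row up around 3: 2 -> left, 4 -> right, 5 wraps to the top.
Fold 1 and 6 up from 3: 1 -> back, 6 -> front.
Opposite pairs are therefore: (1, 6), (2, 4), (3, 5).
Face 1 is opposite face 6.
face 6


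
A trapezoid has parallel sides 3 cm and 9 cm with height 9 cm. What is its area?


Shape: trapezoid
Parallel sides a = 3 cm, b = 9 cm; Height h = 9 cm
Formula: A = (a + b) * h / 2
a + b = 3 + 9 = 12
A = 12 * 9 / 2
A = 108 / 2
A = 54
54 cm^2


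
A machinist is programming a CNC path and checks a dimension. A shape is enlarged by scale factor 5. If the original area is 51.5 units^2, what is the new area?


Linear scale factor k = 5
Original area = 51.5 units^2
Rule: under a linear scaling by k, areas scale by k^2.
k^2 = 5^2 = 25
New area = 51.5 * 25
New area = 1287.5
1287.5 units^2


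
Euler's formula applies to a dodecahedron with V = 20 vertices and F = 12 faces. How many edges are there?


Polyhedron: dodecahedron
Euler's formula for convex polyhedra: V - E + F = 2
Given: V = 20 vertices and F = 12 faces
Solve for E:
E = V + F - 2 = 20 + 12 - 2 = 30
30 edges


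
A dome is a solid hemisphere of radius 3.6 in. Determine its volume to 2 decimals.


Shape: hemisphere (half of a sphere)
Radius r = 3.6 in
Formula: V = (1/2) * (4/3) * pi * r^3 = (2/3) * pi * r^3
r^3 = 46.656
(2/3) * 46.656 = 31.104
V = 31.104 * pi
V = 97.72
97.72 in^3


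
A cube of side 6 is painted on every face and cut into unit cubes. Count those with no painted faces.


Large cube: 6 x 6 x 6, cut into unit cubes.
n = 6, so n - 2 = 4
Unpainted cubes form the interior (n - 2)^3 block.
(n - 2)^3 = 4^3 = 64
64 unit cubes


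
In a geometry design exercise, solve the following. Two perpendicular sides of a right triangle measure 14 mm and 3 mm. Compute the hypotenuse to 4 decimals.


Shape: right triangle
Legs a = 14 mm, b = 3 mm
Formula: c = sqrt(a^2 + b^2)
a^2 = 196, b^2 = 9
a^2 + b^2 = 205
c = sqrt(205)
c = 14.3178
14.3178 mm


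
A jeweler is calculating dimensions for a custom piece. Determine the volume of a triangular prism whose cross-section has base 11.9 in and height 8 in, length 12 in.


Shape: triangular prism
Triangle base = 11.9 in, triangle height = 8 in, prism length L = 12 in
Formula: V = (1/2 * b * h_tri) * L
Cross-section area = 0.5 * 11.9 * 8 = 47.6
V = 47.6 * 12
V = 571.2
571.2 in^3


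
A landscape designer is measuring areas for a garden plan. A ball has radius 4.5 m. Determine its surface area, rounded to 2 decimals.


Shape: sphere
Radius r = 4.5 m
Formula: SA = 4 * pi * r^2
r^2 = 20.25
SA = 4 * pi * 20.25
SA = 81 * pi
SA = 254.47
254.47 m^2


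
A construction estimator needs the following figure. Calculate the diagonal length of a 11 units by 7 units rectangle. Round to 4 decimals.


Shape: rectangle (diagonal via Pythagoras)
Sides: 11 units and 7 units
Formula: d = sqrt(l^2 + w^2)
l^2 = 121, w^2 = 49
l^2 + w^2 = 170
d = sqrt(170)
d = 13.0384
13.0384 units


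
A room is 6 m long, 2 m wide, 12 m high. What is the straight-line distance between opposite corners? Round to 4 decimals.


Shape: rectangular box (space diagonal)
l = 6 m, w = 2 m, h = 12 m
Visualize: the diagonal of the base, then a right triangle with that diagonal and the height.
Formula: d = sqrt(l^2 + w^2 + h^2)
l^2 + w^2 + h^2 = 36 + 4 + 144 = 184
d = sqrt(184)
d = 13.5647
13.5647 m


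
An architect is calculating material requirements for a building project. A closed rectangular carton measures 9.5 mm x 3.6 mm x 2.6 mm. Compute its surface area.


Shape: rectangular prism
l = 9.5 mm, w = 3.6 mm, h = 2.6 mm
Formula: SA = 2(lw + lh + wh)
lw = 34.2, lh = 24.7, wh = 9.36
lw + lh + wh = 68.26
SA = 2 * 68.26
SA = 136.52
136.52 mm^2


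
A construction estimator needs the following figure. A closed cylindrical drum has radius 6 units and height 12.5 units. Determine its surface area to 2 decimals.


Shape: closed cylinder
Radius r = 6 units, Height h = 12.5 units
Formula: SA = 2*pi*r^2 + 2*pi*r*h = 2*pi*r*(r + h)
r + h = 18.5
2 * r * (r + h) = 2 * 6 * 18.5 = 222
SA = 222 * pi
SA = 697.43
697.43 units^2


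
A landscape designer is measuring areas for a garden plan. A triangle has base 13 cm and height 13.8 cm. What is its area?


Shape: triangle
Base b = 13 cm, Height h = 13.8 cm
Formula: A = (1/2) * b * h
A = 0.5 * 13 * 13.8
A = 0.5 * 179.4
A = 89.7
89.7 cm^2


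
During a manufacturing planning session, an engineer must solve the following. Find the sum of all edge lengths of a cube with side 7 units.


Shape: cube
Side s = 7 units
A cube has 12 edges, all equal.
Formula: total edge length = 12 * s
Total = 12 * 7
Total = 84
84 units


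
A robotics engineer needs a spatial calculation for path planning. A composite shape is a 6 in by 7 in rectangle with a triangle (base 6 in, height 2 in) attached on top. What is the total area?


Composite shape: rectangle + triangle
Rectangle area = 6 * 7 = 42
Triangle area = 0.5 * 6 * 2 = 6
Total = 42 + 6
Total = 48
48 in^2


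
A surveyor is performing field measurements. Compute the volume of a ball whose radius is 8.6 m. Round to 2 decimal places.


Shape: sphere
Radius r = 8.6 m
Formula: V = (4/3) * pi * r^3
r^3 = 636.056
(4/3) * 636.056 = 848.074667
V = 848.074667 * pi
V = 2664.31
2664.31 m^3


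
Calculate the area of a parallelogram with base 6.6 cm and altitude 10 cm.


Shape: parallelogram
Base b = 6.6 cm, Height h = 10 cm
Formula: A = b * h
A = 6.6 * 10
A = 66
66 cm^2


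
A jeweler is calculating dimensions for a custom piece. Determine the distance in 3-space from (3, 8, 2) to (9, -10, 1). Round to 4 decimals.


3D distance between two points
P1 = (3, 8, 2), P2 = (9, -10, 1)
Formula: d = sqrt((x2-x1)^2 + (y2-y1)^2 + (z2-z1)^2)
dx = 9 - 3 = 6
dy = -10 - 8 = -18
dz = 1 - 2 = -1
dx^2 + dy^2 + dz^2 = 36 + 324 + 1 = 361
d = sqrt(361)
d = 19.0
19 units


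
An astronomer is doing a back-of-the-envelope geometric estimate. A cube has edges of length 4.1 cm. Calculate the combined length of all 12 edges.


Shape: cube
Side s = 4.1 cm
A cube has 12 edges, all equal.
Formula: total edge length = 12 * s
Total = 12 * 4.1
Total = 49.2
49.2 cm


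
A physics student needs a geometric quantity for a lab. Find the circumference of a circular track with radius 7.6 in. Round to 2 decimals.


Shape: circle
Radius r = 7.6 in
Formula: C = 2 * pi * r
C = 2 * pi * 7.6
C = 15.2 * pi
C = 47.75
47.75 in


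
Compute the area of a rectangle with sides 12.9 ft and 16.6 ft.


Shape: rectangle
Length l = 12.9 ft, Width w = 16.6 ft
Formula: A = l * w
A = 12.9 * 16.6
A = 214.14
214.14 ft^2


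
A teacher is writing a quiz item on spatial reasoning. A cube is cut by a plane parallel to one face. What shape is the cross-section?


Solid: cube
Cutting plane: parallel to one face
Visualize the intersection of the plane with the solid's surface.
The boundary of the cut region is a square.
square


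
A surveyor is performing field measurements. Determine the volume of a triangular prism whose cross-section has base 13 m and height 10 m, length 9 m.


Shape: triangular prism
Triangle base = 13 m, triangle height = 10 m, prism length L = 9 m
Formula: V = (1/2 * b * h_tri) * L
Cross-section area = 0.5 * 13 * 10 = 65
V = 65 * 9
V = 585
585 m^3


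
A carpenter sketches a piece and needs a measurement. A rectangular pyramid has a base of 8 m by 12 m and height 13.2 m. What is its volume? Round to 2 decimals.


Shape: rectangular pyramid
Base: 8 m x 12 m, Height h = 13.2 m
Formula: V = (1/3) * base_area * h
base_area = 8 * 12 = 96
base_area * h = 96 * 13.2 = 1267.2
V = 1267.2 / 3
V = 422.4
422.4 m^3


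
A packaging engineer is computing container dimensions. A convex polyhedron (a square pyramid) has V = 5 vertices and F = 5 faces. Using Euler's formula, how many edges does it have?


Polyhedron: square pyramid
Euler's formula for convex polyhedra: V - E + F = 2
Given: V = 5 vertices and F = 5 faces
Solve for E:
E = V + F - 2 = 5 + 5 - 2 = 8
8 edges


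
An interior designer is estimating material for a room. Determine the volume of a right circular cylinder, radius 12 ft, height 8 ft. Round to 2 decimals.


Shape: cylinder
Radius r = 12 ft, Height h = 8 ft
Formula: V = pi * r^2 * h
r^2 = 144
V = pi * 144 * 8
V = 1152 * pi
V = 3619.11
3619.11 ft^3


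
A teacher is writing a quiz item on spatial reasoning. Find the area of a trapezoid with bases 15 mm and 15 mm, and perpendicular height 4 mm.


Shape: trapezoid
Parallel sides a = 15 mm, b = 15 mm; Height h = 4 mm
Formula: A = (a + b) * h / 2
a + b = 15 + 15 = 30
A = 30 * 4 / 2
A = 120 / 2
A = 60
60 mm^2


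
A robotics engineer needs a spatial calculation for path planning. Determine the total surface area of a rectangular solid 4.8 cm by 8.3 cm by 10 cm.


Shape: rectangular prism
l = 4.8 cm, w = 8.3 cm, h = 10 cm
Formula: SA = 2(lw + lh + wh)
lw = 39.84, lh = 48, wh = 83
lw + lh + wh = 170.84
SA = 2 * 170.84
SA = 341.68
341.68 cm^2


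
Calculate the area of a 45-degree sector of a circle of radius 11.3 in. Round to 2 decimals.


Shape: circular sector
Radius r = 11.3 in, Angle = 45 degrees
Formula: A = (angle/360) * pi * r^2
r^2 = 127.69
Fraction of circle = 45/360
A = (45/360) * pi * 127.69
A = 15.96125 * pi
A = 50.14
50.14 in^2


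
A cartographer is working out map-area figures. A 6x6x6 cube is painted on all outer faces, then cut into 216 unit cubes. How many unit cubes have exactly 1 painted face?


Large cube: 6 x 6 x 6, cut into unit cubes.
n = 6, so n - 2 = 4
Cubes with 1 painted face lie in the interior of each face.
A cube has 6 faces; each contributes (n - 2)^2 = 16 such cubes.
Count = 6 * 16 = 96
96 unit cubes


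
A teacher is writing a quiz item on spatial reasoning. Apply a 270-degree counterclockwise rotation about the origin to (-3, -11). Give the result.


Transformation: rotation about the origin
Original point: (-3, -11)
Rule for 270 deg counterclockwise: (x, y) -> (y, -x)
Apply: (-3, -11) -> (-11, 3)
(-11, 3)


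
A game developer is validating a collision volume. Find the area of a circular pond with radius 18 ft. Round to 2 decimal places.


Shape: circle
Radius r = 18 ft
Formula: A = pi * r^2
r^2 = 18^2 = 324
A = pi * 324
A = 1017.88
1017.88 ft^2


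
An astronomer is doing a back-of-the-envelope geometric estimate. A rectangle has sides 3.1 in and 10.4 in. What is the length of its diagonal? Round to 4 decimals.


Shape: rectangle (diagonal via Pythagoras)
Sides: 3.1 in and 10.4 in
Formula: d = sqrt(l^2 + w^2)
l^2 = 9.61, w^2 = 108.16
l^2 + w^2 = 117.77
d = sqrt(117.77)
d = 10.8522
10.8522 in


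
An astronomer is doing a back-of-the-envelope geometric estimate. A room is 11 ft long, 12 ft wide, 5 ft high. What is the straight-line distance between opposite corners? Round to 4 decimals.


Shape: rectangular box (space diagonal)
l = 11 ft, w = 12 ft, h = 5 ft
Visualize: the diagonal of the base, then a right triangle with that diagonal and the height.
Formula: d = sqrt(l^2 + w^2 + h^2)
l^2 + w^2 + h^2 = 121 + 144 + 25 = 290
d = sqrt(290)
d = 17.0294
17.0294 ft


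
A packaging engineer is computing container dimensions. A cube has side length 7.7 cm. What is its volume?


Shape: cube
Side s = 7.7 cm
Formula: V = s^3
V = 7.7 * 7.7 * 7.7
V = 59.29 * 7.7
V = 456.533
456.533 cm^3


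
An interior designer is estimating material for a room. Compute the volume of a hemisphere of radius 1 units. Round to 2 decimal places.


Shape: hemisphere (half of a sphere)
Radius r = 1 units
Formula: V = (1/2) * (4/3) * pi * r^3 = (2/3) * pi * r^3
r^3 = 1
(2/3) * 1 = 0.666667
V = 0.666667 * pi
V = 2.09
2.09 units^3


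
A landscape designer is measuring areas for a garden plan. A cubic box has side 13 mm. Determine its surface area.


Shape: cube
Side s = 13 mm
A cube has 6 square faces.
Formula: SA = 6 * s^2
s^2 = 169
SA = 6 * 169
SA = 1014
1014 mm^2


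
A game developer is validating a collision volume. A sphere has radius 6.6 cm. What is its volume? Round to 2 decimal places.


Shape: sphere
Radius r = 6.6 cm
Formula: V = (4/3) * pi * r^3
r^3 = 287.496
(4/3) * 287.496 = 383.328
V = 383.328 * pi
V = 1204.26
1204.26 cm^3


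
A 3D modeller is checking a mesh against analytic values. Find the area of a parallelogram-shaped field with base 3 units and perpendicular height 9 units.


Shape: parallelogram
Base b = 3 units, Height h = 9 units
Formula: A = b * h
A = 3 * 9
A = 27
27 units^2


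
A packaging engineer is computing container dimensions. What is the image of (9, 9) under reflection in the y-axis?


Transformation: reflection
Original point: (9, 9)
Rule for reflection over the y-axis: (x, y) -> (-x, y)
Apply: (9, 9) -> (-9, 9)
(-9, 9)


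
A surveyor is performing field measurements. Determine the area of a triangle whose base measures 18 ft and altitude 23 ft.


Shape: triangle
Base b = 18 ft, Height h = 23 ft
Formula: A = (1/2) * b * h
A = 0.5 * 18 * 23
A = 0.5 * 414
A = 207
207 ft^2


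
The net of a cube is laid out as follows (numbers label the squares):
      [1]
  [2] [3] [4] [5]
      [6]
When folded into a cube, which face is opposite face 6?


Net: cross layout. Take square 3 as the base (bottom).
Fold the four squares in the horizontal row up around 3: 2 -> left, 4 -> right, 5 wraps to the top.
Fold 1 and 6 up from 3: 1 -> back, 6 -> front.
Opposite pairs are therefore: (1, 6), (2, 4), (3, 5).
Face 6 is opposite face 1.
face 1


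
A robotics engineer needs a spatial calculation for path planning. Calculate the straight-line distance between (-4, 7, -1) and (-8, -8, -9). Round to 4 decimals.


3D distance between two points
P1 = (-4, 7, -1), P2 = (-8, -8, -9)
Formula: d = sqrt((x2-x1)^2 + (y2-y1)^2 + (z2-z1)^2)
dx = -8 - -4 = -4
dy = -8 - 7 = -15
dz = -9 - -1 = -8
dx^2 + dy^2 + dz^2 = 16 + 225 + 64 = 305
d = sqrt(305)
d = 17.4642
17.4642 units


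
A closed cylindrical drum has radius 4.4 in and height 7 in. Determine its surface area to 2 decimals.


Shape: closed cylinder
Radius r = 4.4 in, Height h = 7 in
Formula: SA = 2*pi*r^2 + 2*pi*r*h = 2*pi*r*(r + h)
r + h = 11.4
2 * r * (r + h) = 2 * 4.4 * 11.4 = 100.32
SA = 100.32 * pi
SA = 315.16
315.16 in^2


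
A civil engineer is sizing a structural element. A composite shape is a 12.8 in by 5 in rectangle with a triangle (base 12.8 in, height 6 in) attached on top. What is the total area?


Composite shape: rectangle + triangle
Rectangle area = 12.8 * 5 = 64
Triangle area = 0.5 * 12.8 * 6 = 38.4
Total = 64 + 38.4
Total = 102.4
102.4 in^2


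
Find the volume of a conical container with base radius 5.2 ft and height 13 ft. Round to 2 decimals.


Shape: cone
Radius r = 5.2 ft, Height h = 13 ft
Formula: V = (1/3) * pi * r^2 * h
r^2 = 27.04
pi * r^2 * h = pi * 27.04 * 13 = 351.52 * pi
V = 351.52 * pi / 3
V = 368.11
368.11 ft^3


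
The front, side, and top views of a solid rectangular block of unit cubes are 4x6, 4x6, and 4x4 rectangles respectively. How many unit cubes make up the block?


Orthographic views of a solid rectangular block:
Front view 4 x 6 -> length = 4, height = 6
Side view 4 x 6 -> width = 4, height = 6 (consistent)
Top view 4 x 4 -> confirms length = 4, width = 4
The block is 4 x 4 x 6.
Total unit cubes = 4 * 4 * 6 = 96
96 unit cubes


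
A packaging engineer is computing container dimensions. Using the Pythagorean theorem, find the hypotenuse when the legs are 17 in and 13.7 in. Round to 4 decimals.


Shape: right triangle
Legs a = 17 in, b = 13.7 in
Formula: c = sqrt(a^2 + b^2)
a^2 = 289, b^2 = 187.69
a^2 + b^2 = 476.69
c = sqrt(476.69)
c = 21.8332
21.8332 in


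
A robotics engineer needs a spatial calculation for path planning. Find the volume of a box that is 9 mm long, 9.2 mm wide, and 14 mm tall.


Shape: rectangular prism
l = 9 mm, w = 9.2 mm, h = 14 mm
Formula: V = l * w * h
V = 9 * 9.2 * 14
V = 82.8 * 14
V = 1159.2
1159.2 mm^3


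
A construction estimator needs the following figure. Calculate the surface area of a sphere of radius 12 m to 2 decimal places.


Shape: sphere
Radius r = 12 m
Formula: SA = 4 * pi * r^2
r^2 = 144
SA = 4 * pi * 144
SA = 576 * pi
SA = 1809.56
1809.56 m^2


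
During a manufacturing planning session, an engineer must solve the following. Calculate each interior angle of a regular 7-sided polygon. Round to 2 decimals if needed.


Shape: regular heptagon (7 sides)
Formula: interior angle = (n - 2) * 180 / n
(n - 2) = 5
(n - 2) * 180 = 900
angle = 900 / 7
angle = 128.57
128.57 degrees


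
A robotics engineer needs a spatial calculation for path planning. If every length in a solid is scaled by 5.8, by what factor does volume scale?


Linear scale factor k = 5.8
Rule: under a linear scaling by k, volumes scale by k^3.
k^3 = 5.8 * 5.8 * 5.8
k^3 = 33.64 * 5.8
k^3 = 195.112
Volume scales by a factor of 195.112.
195.112 (dimensionless)


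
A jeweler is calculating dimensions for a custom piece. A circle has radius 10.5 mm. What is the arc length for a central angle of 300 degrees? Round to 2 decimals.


Shape: circular arc
Radius r = 10.5 mm, Angle = 300 degrees
Formula: L = (angle/360) * 2 * pi * r
2 * pi * r = 21 * pi
L = (300/360) * 21 * pi
L = 17.5 * pi
L = 54.98
54.98 mm


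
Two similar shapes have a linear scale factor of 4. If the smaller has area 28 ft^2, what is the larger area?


Linear scale factor k = 4
Original area = 28 ft^2
Rule: under a linear scaling by k, areas scale by k^2.
k^2 = 4^2 = 16
New area = 28 * 16
New area = 448
448 ft^2


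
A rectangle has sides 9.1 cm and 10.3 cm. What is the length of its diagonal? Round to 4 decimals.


Shape: rectangle (diagonal via Pythagoras)
Sides: 9.1 cm and 10.3 cm
Formula: d = sqrt(l^2 + w^2)
l^2 = 82.81, w^2 = 106.09
l^2 + w^2 = 188.9
d = sqrt(188.9)
d = 13.7441
13.7441 cm


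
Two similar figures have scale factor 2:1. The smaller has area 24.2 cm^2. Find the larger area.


Linear scale factor k = 2
Original area = 24.2 cm^2
Rule: under a linear scaling by k, areas scale by k^2.
k^2 = 2^2 = 4
New area = 24.2 * 4
New area = 96.8
96.8 cm^2


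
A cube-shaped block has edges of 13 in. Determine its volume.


Shape: cube
Side s = 13 in
Formula: V = s^3
V = 13 * 13 * 13
V = 169 * 13
V = 2197
2197 in^3


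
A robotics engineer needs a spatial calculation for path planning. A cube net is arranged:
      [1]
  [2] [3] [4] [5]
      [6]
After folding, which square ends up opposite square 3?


Net: cross layout. Take square 3 as the base (bottom).
Fold the four squares in the horizontal row up around 3: 2 -> left, 4 -> right, 5 wraps to the top.
Fold 1 and 6 up from 3: 1 -> back, 6 -> front.
Opposite pairs are therefore: (1, 6), (2, 4), (3, 5).
Face 3 is opposite face 5.
face 5


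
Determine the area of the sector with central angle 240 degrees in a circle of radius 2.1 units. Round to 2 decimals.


Shape: circular sector
Radius r = 2.1 units, Angle = 240 degrees
Formula: A = (angle/360) * pi * r^2
r^2 = 4.41
Fraction of circle = 240/360
A = (240/360) * pi * 4.41
A = 2.94 * pi
A = 9.24
9.24 units^2


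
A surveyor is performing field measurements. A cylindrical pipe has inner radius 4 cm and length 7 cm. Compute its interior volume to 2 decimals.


Shape: cylinder
Radius r = 4 cm, Height h = 7 cm
Formula: V = pi * r^2 * h
r^2 = 16
V = pi * 16 * 7
V = 112 * pi
V = 351.86
351.86 cm^3


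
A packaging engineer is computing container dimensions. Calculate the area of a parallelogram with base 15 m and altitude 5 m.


Shape: parallelogram
Base b = 15 m, Height h = 5 m
Formula: A = b * h
A = 15 * 5
A = 75
75 m^2


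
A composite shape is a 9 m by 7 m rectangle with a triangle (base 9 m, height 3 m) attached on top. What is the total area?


Composite shape: rectangle + triangle
Rectangle area = 9 * 7 = 63
Triangle area = 0.5 * 9 * 3 = 13.5
Total = 63 + 13.5
Total = 76.5
76.5 m^2


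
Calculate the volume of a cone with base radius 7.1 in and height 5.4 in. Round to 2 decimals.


Shape: cone
Radius r = 7.1 in, Height h = 5.4 in
Formula: V = (1/3) * pi * r^2 * h
r^2 = 50.41
pi * r^2 * h = pi * 50.41 * 5.4 = 272.214 * pi
V = 272.214 * pi / 3
V = 285.06
285.06 in^3


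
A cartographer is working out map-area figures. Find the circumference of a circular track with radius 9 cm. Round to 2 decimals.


Shape: circle
Radius r = 9 cm
Formula: C = 2 * pi * r
C = 2 * pi * 9
C = 18 * pi
C = 56.55
56.55 cm


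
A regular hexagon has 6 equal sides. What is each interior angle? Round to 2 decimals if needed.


Shape: regular hexagon (6 sides)
Formula: interior angle = (n - 2) * 180 / n
(n - 2) = 4
(n - 2) * 180 = 720
angle = 720 / 6
angle = 120
120 degrees


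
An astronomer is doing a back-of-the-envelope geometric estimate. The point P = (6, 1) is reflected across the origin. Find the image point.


Transformation: reflection
Original point: (6, 1)
Rule for reflection through the origin: (x, y) -> (-x, -y)
Apply: (6, 1) -> (-6, -1)
(-6, -1)


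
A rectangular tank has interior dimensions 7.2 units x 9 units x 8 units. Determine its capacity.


Shape: rectangular prism
l = 7.2 units, w = 9 units, h = 8 units
Formula: V = l * w * h
V = 7.2 * 9 * 8
V = 64.8 * 8
V = 518.4
518.4 units^3


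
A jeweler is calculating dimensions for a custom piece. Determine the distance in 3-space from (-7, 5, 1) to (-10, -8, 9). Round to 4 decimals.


3D distance between two points
P1 = (-7, 5, 1), P2 = (-10, -8, 9)
Formula: d = sqrt((x2-x1)^2 + (y2-y1)^2 + (z2-z1)^2)
dx = -10 - -7 = -3
dy = -8 - 5 = -13
dz = 9 - 1 = 8
dx^2 + dy^2 + dz^2 = 9 + 169 + 64 = 242
d = sqrt(242)
d = 15.5563
15.5563 units


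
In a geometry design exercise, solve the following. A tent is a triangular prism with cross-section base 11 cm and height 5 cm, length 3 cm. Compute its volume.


Shape: triangular prism
Triangle base = 11 cm, triangle height = 5 cm, prism length L = 3 cm
Formula: V = (1/2 * b * h_tri) * L
Cross-section area = 0.5 * 11 * 5 = 27.5
V = 27.5 * 3
V = 82.5
82.5 cm^3


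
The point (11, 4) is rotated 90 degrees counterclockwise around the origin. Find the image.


Transformation: rotation about the origin
Original point: (11, 4)
Rule for 90 deg counterclockwise: (x, y) -> (-y, x)
Apply: (11, 4) -> (-4, 11)
(-4, 11)


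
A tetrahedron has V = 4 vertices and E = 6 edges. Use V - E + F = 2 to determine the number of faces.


Polyhedron: tetrahedron
Euler's formula for convex polyhedra: V - E + F = 2
Given: V = 4 vertices and E = 6 edges
Solve for F:
F = 2 + E - V = 2 + 6 - 4 = 4
4 faces


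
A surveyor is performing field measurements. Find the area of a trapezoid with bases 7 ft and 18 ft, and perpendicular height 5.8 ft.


Shape: trapezoid
Parallel sides a = 7 ft, b = 18 ft; Height h = 5.8 ft
Formula: A = (a + b) * h / 2
a + b = 7 + 18 = 25
A = 25 * 5.8 / 2
A = 145 / 2
A = 72.5
72.5 ft^2


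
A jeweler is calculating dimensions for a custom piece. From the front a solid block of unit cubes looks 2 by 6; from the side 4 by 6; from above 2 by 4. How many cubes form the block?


Orthographic views of a solid rectangular block:
Front view 2 x 6 -> length = 2, height = 6
Side view 4 x 6 -> width = 4, height = 6 (consistent)
Top view 2 x 4 -> confirms length = 2, width = 4
The block is 2 x 4 x 6.
Total unit cubes = 2 * 4 * 6 = 48
48 unit cubes


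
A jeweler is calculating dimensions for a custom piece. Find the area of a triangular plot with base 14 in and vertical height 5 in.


Shape: triangle
Base b = 14 in, Height h = 5 in
Formula: A = (1/2) * b * h
A = 0.5 * 14 * 5
A = 0.5 * 70
A = 35
35 in^2


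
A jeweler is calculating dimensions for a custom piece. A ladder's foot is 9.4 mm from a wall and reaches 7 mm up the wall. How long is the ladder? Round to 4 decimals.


Shape: right triangle
Legs a = 9.4 mm, b = 7 mm
Formula: c = sqrt(a^2 + b^2)
a^2 = 88.36, b^2 = 49
a^2 + b^2 = 137.36
c = sqrt(137.36)
c = 11.7201
11.7201 mm


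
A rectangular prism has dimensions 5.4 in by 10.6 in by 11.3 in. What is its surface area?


Shape: rectangular prism
l = 5.4 in, w = 10.6 in, h = 11.3 in
Formula: SA = 2(lw + lh + wh)
lw = 57.24, lh = 61.02, wh = 119.78
lw + lh + wh = 238.04
SA = 2 * 238.04
SA = 476.08
476.08 in^2


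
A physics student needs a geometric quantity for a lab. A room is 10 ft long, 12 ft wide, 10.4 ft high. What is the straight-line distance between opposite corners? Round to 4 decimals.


Shape: rectangular box (space diagonal)
l = 10 ft, w = 12 ft, h = 10.4 ft
Visualize: the diagonal of the base, then a right triangle with that diagonal and the height.
Formula: d = sqrt(l^2 + w^2 + h^2)
l^2 + w^2 + h^2 = 100 + 144 + 108.16 = 352.16
d = sqrt(352.16)
d = 18.7659
18.7659 ft


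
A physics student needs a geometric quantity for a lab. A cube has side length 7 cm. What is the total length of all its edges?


Shape: cube
Side s = 7 cm
A cube has 12 edges, all equal.
Formula: total edge length = 12 * s
Total = 12 * 7
Total = 84
84 cm


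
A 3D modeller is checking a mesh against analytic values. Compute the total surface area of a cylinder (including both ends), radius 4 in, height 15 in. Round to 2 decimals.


Shape: closed cylinder
Radius r = 4 in, Height h = 15 in
Formula: SA = 2*pi*r^2 + 2*pi*r*h = 2*pi*r*(r + h)
r + h = 19
2 * r * (r + h) = 2 * 4 * 19 = 152
SA = 152 * pi
SA = 477.52
477.52 in^2


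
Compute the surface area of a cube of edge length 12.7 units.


Shape: cube
Side s = 12.7 units
A cube has 6 square faces.
Formula: SA = 6 * s^2
s^2 = 161.29
SA = 6 * 161.29
SA = 967.74
967.74 units^2


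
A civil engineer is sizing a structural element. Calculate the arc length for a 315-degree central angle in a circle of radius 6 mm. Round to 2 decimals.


Shape: circular arc
Radius r = 6 mm, Angle = 315 degrees
Formula: L = (angle/360) * 2 * pi * r
2 * pi * r = 12 * pi
L = (315/360) * 12 * pi
L = 10.5 * pi
L = 32.99
32.99 mm


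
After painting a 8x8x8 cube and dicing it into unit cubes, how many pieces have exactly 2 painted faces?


Large cube: 8 x 8 x 8, cut into unit cubes.
n = 8, so n - 2 = 6
Cubes with 2 painted faces lie along the edges, excluding corners.
A cube has 12 edges; each contributes (n - 2) = 6 such cubes.
Count = 12 * 6 = 72
72 unit cubes


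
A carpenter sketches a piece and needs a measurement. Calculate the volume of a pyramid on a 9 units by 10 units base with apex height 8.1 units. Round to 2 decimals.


Shape: rectangular pyramid
Base: 9 units x 10 units, Height h = 8.1 units
Formula: V = (1/3) * base_area * h
base_area = 9 * 10 = 90
base_area * h = 90 * 8.1 = 729
V = 729 / 3
V = 243
243 units^3


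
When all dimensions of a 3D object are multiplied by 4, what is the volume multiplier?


Linear scale factor k = 4
Rule: under a linear scaling by k, volumes scale by k^3.
k^3 = 4 * 4 * 4
k^3 = 16 * 4
k^3 = 64
Volume scales by a factor of 64.
64 (dimensionless)


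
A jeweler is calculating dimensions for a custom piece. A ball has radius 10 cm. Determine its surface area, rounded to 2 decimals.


Shape: sphere
Radius r = 10 cm
Formula: SA = 4 * pi * r^2
r^2 = 100
SA = 4 * pi * 100
SA = 400 * pi
SA = 1256.64
1256.64 cm^2


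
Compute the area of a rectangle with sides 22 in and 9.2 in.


Shape: rectangle
Length l = 22 in, Width w = 9.2 in
Formula: A = l * w
A = 22 * 9.2
A = 202.4
202.4 in^2


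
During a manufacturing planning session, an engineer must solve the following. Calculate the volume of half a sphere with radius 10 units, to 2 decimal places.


Shape: hemisphere (half of a sphere)
Radius r = 10 units
Formula: V = (1/2) * (4/3) * pi * r^3 = (2/3) * pi * r^3
r^3 = 1000
(2/3) * 1000 = 666.666667
V = 666.666667 * pi
V = 2094.4
2094.4 units^3


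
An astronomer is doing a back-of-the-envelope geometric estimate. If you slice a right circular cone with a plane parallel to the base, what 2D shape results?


Solid: right circular cone
Cutting plane: parallel to the base
Visualize the intersection of the plane with the solid's surface.
The boundary of the cut region is a circle.
circle


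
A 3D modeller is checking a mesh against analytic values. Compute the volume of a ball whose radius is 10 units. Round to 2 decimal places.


Shape: sphere
Radius r = 10 units
Formula: V = (4/3) * pi * r^3
r^3 = 1000
(4/3) * 1000 = 1333.333333
V = 1333.333333 * pi
V = 4188.79
4188.79 units^3


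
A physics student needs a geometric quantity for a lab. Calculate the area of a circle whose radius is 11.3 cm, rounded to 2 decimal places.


Shape: circle
Radius r = 11.3 cm
Formula: A = pi * r^2
r^2 = 11.3^2 = 127.69
A = pi * 127.69
A = 401.15
401.15 cm^2


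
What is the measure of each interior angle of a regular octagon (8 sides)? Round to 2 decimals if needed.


Shape: regular octagon (8 sides)
Formula: interior angle = (n - 2) * 180 / n
(n - 2) = 6
(n - 2) * 180 = 1080
angle = 1080 / 8
angle = 135
135 degrees


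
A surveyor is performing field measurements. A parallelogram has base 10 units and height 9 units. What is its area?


Shape: parallelogram
Base b = 10 units, Height h = 9 units
Formula: A = b * h
A = 10 * 9
A = 90
90 units^2


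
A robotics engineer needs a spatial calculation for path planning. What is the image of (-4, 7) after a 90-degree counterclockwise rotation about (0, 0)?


Transformation: rotation about the origin
Original point: (-4, 7)
Rule for 90 deg counterclockwise: (x, y) -> (-y, x)
Apply: (-4, 7) -> (-7, -4)
(-7, -4)


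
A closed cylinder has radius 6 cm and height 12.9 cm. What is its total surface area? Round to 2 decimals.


Shape: closed cylinder
Radius r = 6 cm, Height h = 12.9 cm
Formula: SA = 2*pi*r^2 + 2*pi*r*h = 2*pi*r*(r + h)
r + h = 18.9
2 * r * (r + h) = 2 * 6 * 18.9 = 226.8
SA = 226.8 * pi
SA = 712.51
712.51 cm^2


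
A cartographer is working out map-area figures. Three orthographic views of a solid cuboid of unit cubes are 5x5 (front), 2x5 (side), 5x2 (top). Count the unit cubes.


Orthographic views of a solid rectangular block:
Front view 5 x 5 -> length = 5, height = 5
Side view 2 x 5 -> width = 2, height = 5 (consistent)
Top view 5 x 2 -> confirms length = 5, width = 2
The block is 5 x 2 x 5.
Total unit cubes = 5 * 2 * 5 = 50
50 unit cubes


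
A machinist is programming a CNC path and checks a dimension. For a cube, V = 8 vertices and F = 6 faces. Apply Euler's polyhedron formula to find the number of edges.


Polyhedron: cube
Euler's formula for convex polyhedra: V - E + F = 2
Given: V = 8 vertices and F = 6 faces
Solve for E:
E = V + F - 2 = 8 + 6 - 2 = 12
12 edges


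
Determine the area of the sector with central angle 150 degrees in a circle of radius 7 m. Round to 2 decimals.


Shape: circular sector
Radius r = 7 m, Angle = 150 degrees
Formula: A = (angle/360) * pi * r^2
r^2 = 49
Fraction of circle = 150/360
A = (150/360) * pi * 49
A = 20.416667 * pi
A = 64.14
64.14 m^2


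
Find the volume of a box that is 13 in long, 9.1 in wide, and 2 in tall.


Shape: rectangular prism
l = 13 in, w = 9.1 in, h = 2 in
Formula: V = l * w * h
V = 13 * 9.1 * 2
V = 118.3 * 2
V = 236.6
236.6 in^3


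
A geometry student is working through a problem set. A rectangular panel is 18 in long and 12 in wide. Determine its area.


Shape: rectangle
Length l = 18 in, Width w = 12 in
Formula: A = l * w
A = 18 * 12
A = 216
216 in^2


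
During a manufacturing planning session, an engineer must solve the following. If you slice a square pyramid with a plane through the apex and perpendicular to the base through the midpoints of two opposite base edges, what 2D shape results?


Solid: square pyramid
Cutting plane: through the apex and perpendicular to the base through the midpoints of two opposite base edges
Visualize the intersection of the plane with the solid's surface.
The boundary of the cut region is a isosceles triangle.
isosceles triangle
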